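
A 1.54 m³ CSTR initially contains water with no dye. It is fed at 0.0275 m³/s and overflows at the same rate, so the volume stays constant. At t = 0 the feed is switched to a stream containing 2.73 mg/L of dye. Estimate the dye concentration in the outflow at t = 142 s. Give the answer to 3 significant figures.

Mass balance on the solute (V constant): V dC/dt = Q(C_in − C).
Time constant τ = V/Q = 1.54/0.0275 = 56.000 s.
This is linear first-order; C(t) = C_in + (C₀ − C_in) e^(−t/τ).
C(142) = 2.73 + (0 − 2.73)·e^(−142/56.000) = 2.73 + (-2.7300)·0.079205 = 2.5138 mg/L.

2.51 mg/L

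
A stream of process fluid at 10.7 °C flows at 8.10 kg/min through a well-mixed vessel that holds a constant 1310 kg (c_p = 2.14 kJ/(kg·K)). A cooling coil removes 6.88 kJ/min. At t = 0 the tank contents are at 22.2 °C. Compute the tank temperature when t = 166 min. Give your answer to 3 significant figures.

14.6 °C

Heat balance on the well-mixed liquid: M c_p dT/dt = ṁ c_p (T_in − T) − 6.88.
Rearrange: dT/dt = (T_ss − T)/τ with τ = M/ṁ = 161.73 min and T_ss = T_in − Q̇/(ṁ c_p) = 10.303 °C.
Solution: T(t) = T_ss + (T₀ − T_ss) e^(−t/τ).
T(166) = 10.303 + (11.897)·e^(−166/161.73) = 10.303 + (11.897)·0.35829 = 14.566 °C.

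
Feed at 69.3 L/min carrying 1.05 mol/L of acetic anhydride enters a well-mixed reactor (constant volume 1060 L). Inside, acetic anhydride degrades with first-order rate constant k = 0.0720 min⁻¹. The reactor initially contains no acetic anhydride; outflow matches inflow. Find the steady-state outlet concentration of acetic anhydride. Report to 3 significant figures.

0.500 mol/L

Species balance: V dC/dt = Q C_in − Q C − k V C.
Steady state (dC/dt = 0): C_ss = Q C_in/(Q + kV) = C_in/(1 + kV/Q).
C_ss = 69.3·1.05/(69.3 + 0.0720·1060) = 72.765/145.62 = 0.49969 mol/L.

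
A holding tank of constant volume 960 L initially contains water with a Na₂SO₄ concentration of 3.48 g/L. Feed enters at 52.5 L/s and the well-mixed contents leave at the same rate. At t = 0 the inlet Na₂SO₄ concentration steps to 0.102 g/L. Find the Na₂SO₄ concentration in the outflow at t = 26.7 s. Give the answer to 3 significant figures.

0.886 g/L

Mass balance on the solute (V constant): V dC/dt = Q(C_in − C).
Time constant τ = V/Q = 960/52.5 = 18.286 s.
This is linear first-order; C(t) = C_in + (C₀ − C_in) e^(−t/τ).
C(26.7) = 0.102 + (3.48 − 0.102)·e^(−26.7/18.286) = 0.102 + (3.3780)·0.23220 = 0.88637 g/L.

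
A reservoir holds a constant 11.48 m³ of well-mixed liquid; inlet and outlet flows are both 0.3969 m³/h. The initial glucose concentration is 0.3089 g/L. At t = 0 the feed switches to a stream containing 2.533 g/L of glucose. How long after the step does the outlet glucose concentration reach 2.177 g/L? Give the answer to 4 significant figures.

52.99 h

Accumulation = in − out for the solute gives V dC/dt = Q(C_in − C), so τ = V/Q = 28.9242 h.
C(t) = C_in + (C₀ − C_in) e^(−t/τ). Set C = 2.177 and solve for t:
e^(−t/τ) = (C − C_in)/(C₀ − C_in) = (2.177 − 2.533)/(0.3089 − 2.533) = 0.160065
t = −τ ln(…) = 28.9242 × 1.83218 = 52.9942 h.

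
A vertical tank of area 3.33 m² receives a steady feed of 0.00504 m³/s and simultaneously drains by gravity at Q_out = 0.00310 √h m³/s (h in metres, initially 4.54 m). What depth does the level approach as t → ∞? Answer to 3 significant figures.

2.64 m

A dh/dt = Q_in − 0.00310 √h. Steady state requires inflow = outflow:
Q_in = 0.00310 √h_ss ⇒ √h_ss = 0.00504/0.00310 = 1.6258.
h_ss = 1.6258² = 2.6432 m. (Since h₀ = 4.54 m > h_ss, the level will fall toward this value.)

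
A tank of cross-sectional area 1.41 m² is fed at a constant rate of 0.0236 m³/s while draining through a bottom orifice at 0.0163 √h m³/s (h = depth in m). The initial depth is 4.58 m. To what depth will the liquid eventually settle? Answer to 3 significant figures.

A dh/dt = Q_in − 0.0163 √h. Steady state requires inflow = outflow:
Q_in = 0.0163 √h_ss ⇒ √h_ss = 0.0236/0.0163 = 1.4479.
h_ss = 1.4479² = 2.0963 m. (Since h₀ = 4.58 m > h_ss, the level will fall toward this value.)

2.10 m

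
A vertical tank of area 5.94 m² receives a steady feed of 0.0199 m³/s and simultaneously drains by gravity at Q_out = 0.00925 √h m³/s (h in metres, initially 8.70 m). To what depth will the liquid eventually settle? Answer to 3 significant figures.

4.63 m

A dh/dt = Q_in − 0.00925 √h. Steady state requires inflow = outflow:
Q_in = 0.00925 √h_ss ⇒ √h_ss = 0.0199/0.00925 = 2.1514.
h_ss = 2.1514² = 4.6283 m. (Since h₀ = 8.70 m > h_ss, the level will fall toward this value.)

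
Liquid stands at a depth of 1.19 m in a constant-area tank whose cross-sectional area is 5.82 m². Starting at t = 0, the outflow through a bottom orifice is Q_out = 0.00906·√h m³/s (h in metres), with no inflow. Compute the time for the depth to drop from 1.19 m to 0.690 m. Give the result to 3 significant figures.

Volume balance on the tank: A dh/dt = −0.00906 √h.
∫ h^(−1/2) dh = −(0.00906/A) ∫ dt, giving 2√h = 2√h₀ − (0.00906/A) t.
t = 2A(√h₀ − √h)/0.00906 = 2·5.82·(√1.19 − √0.690)/0.00906
  = 11.640 × (1.0909 − 0.83066) / 0.00906 = 334.31 s.

334 s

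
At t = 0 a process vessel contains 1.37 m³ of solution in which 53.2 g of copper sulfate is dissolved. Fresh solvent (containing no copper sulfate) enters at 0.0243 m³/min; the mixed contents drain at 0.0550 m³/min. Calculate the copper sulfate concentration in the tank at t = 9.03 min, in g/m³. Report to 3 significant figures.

32.5 g/m³

Let m(t) be the amount of copper sulfate. Volume: V(t) = V₀ + (Q_in − Q_out) t = 1.37 − 0.030700 t; V(9.03) = 1.0928 m³.
Solute balance: dm/dt = 0 − Q_out C = −Q_out m/V(t).
Separate: dm/m = −Q_out dt/V(t) ⇒ ln(m/m₀) = −(Q_out/(Q_in−Q_out)) ln(V/V₀).
m = m₀ (V₀/V)^(Q_out/(Q_in−Q_out)) = 53.2 × (1.37/1.0928)^(-1.7915) = 35.482 g.
C = m/V = 35.482/1.0928 = 32.469 g/m³.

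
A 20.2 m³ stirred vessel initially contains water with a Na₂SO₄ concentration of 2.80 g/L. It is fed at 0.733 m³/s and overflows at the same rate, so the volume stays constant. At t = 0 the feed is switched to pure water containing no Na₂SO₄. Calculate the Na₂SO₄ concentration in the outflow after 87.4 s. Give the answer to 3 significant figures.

Accumulation = in − out for the solute gives V dC/dt = Q(C_in − C).
Rewrite as dC/dt + C/τ = C_in/τ, τ = V/Q = 27.558 s.
Integrating: C(t) = C_in + (C₀ − C_in) e^(−t/τ).
C(87.4) = 0 + (2.80 − 0)·e^(−87.4/27.558) = 0 + (2.8000)·0.041941 = 0.11743 g/L.

0.117 g/L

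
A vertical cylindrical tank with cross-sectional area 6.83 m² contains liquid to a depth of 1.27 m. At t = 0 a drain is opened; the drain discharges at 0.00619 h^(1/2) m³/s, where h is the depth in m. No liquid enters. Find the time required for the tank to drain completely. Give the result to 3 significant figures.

2490 s

Accumulation of liquid (constant cross-section A): A dh/dt = −0.00619 √h.
∫ h^(−1/2) dh = −(0.00619/A) ∫ dt, giving 2√h = 2√h₀ − (0.00619/A) t.
Tank is empty when √h = 0: t_empty = 2A√h₀/0.00619.
t_empty = 2·6.83·√1.27/0.00619 = 13.660·1.1269/0.00619 = 2486.9 s.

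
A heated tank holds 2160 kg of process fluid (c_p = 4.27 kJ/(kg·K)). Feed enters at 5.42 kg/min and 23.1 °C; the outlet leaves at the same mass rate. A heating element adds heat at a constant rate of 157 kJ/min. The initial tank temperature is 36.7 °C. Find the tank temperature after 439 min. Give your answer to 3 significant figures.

Energy balance: M c_p dT/dt = ṁ c_p (T_in − T) + 157.
Rearrange: dT/dt = (T_ss − T)/τ with τ = M/ṁ = 398.52 min and T_ss = T_in + Q̇/(ṁ c_p) = 29.884 °C.
This is linear first-order; T(t) = T_ss + (T₀ − T_ss) e^(−t/τ).
T(439) = 29.884 + (6.8162)·e^(−439/398.52) = 29.884 + (6.8162)·0.33235 = 32.149 °C.

32.1 °C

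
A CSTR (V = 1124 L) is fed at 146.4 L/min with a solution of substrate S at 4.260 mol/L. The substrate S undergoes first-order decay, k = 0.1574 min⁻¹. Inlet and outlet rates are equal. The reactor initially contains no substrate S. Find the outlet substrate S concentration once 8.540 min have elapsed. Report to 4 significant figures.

Accumulation = in − out − consumed: V dC/dt = Q C_in − Q C − k V C.
This is linear with rate a = Q/V + k = 0.287649 min⁻¹.
C_ss = Q C_in/(Q + kV) = 1.92895 mol/L; C(t) = C_ss + (C₀ − C_ss) e^(−a t).
C(8.540) = 1.92895 + (-1.92895)·e^(−0.287649·8.540) = 1.92895 + (-1.92895)·0.0857325 = 1.76358 mol/L.

1.764 mol/L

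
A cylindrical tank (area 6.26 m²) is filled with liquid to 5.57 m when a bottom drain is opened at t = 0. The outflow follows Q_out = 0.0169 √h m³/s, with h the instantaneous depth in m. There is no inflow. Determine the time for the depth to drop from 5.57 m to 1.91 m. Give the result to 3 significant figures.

A dh/dt = −Q_out = −0.0169 √h.
This is separable: 2 d(√h)/dt = −0.0169/A, so √h = √h₀ − (0.0169/(2A)) t.
t = 2A(√h₀ − √h)/0.0169 = 2·6.26·(√5.57 − √1.91)/0.0169
  = 12.520 × (2.3601 − 1.3820) / 0.0169 = 724.57 s.

725 s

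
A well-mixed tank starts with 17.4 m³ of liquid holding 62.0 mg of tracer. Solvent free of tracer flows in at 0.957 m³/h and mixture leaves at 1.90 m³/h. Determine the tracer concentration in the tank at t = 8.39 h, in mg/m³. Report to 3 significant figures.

1.93 mg/m³

Total volume: dV/dt = Q_in − Q_out = -0.94300 m³/h, so V(t) = 17.4 − 0.94300 t and V(8.39) = 9.4882 m³.
No tracer enters, so dm/dt = −Q_out · (m/V).
dm/m = −Q_out dt/(V₀ − 0.94300 t); integrating gives ln(m/m₀) = −(Q_out/(Q_in−Q_out)) ln(V/V₀).
m = m₀ (V₀/V)^(Q_out/(Q_in−Q_out)) = 62.0 × (17.4/9.4882)^(-2.0148) = 18.271 mg.
C = m/V = 18.271/9.4882 = 1.9256 mg/m³.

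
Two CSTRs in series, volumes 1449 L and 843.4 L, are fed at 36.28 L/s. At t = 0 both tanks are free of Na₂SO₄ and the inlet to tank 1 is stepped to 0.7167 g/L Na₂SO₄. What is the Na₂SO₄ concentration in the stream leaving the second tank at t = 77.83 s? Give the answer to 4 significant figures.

Each tank obeys Vᵢ dCᵢ/dt = Q(Cᵢ₋₁ − Cᵢ), so τᵢ = Vᵢ/Q.
τ₁ = 1449/36.28 = 39.9394 s; τ₂ = 843.4/36.28 = 23.2470 s.
Tank 1: C₁ = C_in(1 − e^(−t/τ₁)). Tank 2 (τ₁ ≠ τ₂): C₂ = C_in[1 − (τ₁ e^(−t/τ₁) − τ₂ e^(−t/τ₂))/(τ₁ − τ₂)].
At t = 77.83: e^(−t/τ₁) = 0.142459, e^(−t/τ₂) = 0.0351559.
C₂ = 0.7167·[1 − (39.9394·0.142459 − 23.2470·0.0351559)/(16.6924)] = 0.7167·0.708104 = 0.507498 g/L.

0.5075 g/L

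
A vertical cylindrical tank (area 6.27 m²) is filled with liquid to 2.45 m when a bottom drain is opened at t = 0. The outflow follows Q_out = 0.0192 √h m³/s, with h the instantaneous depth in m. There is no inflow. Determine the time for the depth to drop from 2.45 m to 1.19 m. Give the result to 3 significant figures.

Accumulation of liquid (constant cross-section A): A dh/dt = −0.0192 √h.
∫ h^(−1/2) dh = −(0.0192/A) ∫ dt, giving 2√h = 2√h₀ − (0.0192/A) t.
t = 2A(√h₀ − √h)/0.0192 = 2·6.27·(√2.45 − √1.19)/0.0192
  = 12.540 × (1.5652 − 1.0909) / 0.0192 = 309.83 s.

310 s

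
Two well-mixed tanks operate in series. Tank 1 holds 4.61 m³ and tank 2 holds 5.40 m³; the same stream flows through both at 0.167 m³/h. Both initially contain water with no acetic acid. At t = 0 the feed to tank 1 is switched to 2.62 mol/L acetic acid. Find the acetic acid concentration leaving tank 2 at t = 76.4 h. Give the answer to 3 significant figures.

Time constants: τᵢ = Vᵢ/Q for each well-mixed tank.
τ₁ = 4.61/0.167 = 27.605 h; τ₂ = 5.40/0.167 = 32.335 h.
Tank 1: C₁ = C_in(1 − e^(−t/τ₁)). Tank 2 (τ₁ ≠ τ₂): C₂ = C_in[1 − (τ₁ e^(−t/τ₁) − τ₂ e^(−t/τ₂))/(τ₁ − τ₂)].
At t = 76.4: e^(−t/τ₁) = 0.062810, e^(−t/τ₂) = 0.094162.
C₂ = 2.62·[1 − (27.605·0.062810 − 32.335·0.094162)/(-4.7305)] = 2.62·0.72289 = 1.8940 mol/L.

1.89 mol/L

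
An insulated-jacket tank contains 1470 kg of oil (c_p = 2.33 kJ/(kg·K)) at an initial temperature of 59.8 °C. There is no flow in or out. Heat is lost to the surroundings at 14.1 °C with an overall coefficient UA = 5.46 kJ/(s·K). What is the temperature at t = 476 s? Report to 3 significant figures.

M c_p dT/dt = −UA(T − T_amb).
dT/dt = (T_ss − T)/τ with T_ss = T_amb = 14.100 °C, τ = M c_p/UA = 1470·2.33/5.46 = 627.31 s.
Integrating: T(t) = T_ss + (T₀ − T_ss) e^(−t/τ).
T(476) = 14.100 + (45.700)·0.46823 = 35.498 °C.

35.5 °C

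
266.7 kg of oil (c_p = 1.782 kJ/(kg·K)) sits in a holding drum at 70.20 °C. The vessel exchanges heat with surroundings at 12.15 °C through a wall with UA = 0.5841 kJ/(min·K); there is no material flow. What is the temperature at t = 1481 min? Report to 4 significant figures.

M c_p dT/dt = −UA(T − T_amb).
dT/dt = (T_ss − T)/τ with T_ss = T_amb = 12.1500 °C, τ = M c_p/UA = 266.7·1.782/0.5841 = 813.661 min.
This is linear first-order; T(t) = T_ss + (T₀ − T_ss) e^(−t/τ).
T(1481) = 12.1500 + (58.0500)·0.161998 = 21.5540 °C.

21.55 °C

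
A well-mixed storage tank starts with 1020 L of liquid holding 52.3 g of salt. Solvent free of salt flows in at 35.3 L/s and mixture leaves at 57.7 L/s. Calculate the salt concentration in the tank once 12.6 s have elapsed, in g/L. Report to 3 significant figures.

0.0308 g/L

Total volume: dV/dt = Q_in − Q_out = -22.400 L/s, so V(t) = 1020 − 22.400 t and V(12.6) = 737.76 L.
No salt enters, so dm/dt = −Q_out · (m/V).
dm/m = −Q_out dt/(V₀ − 22.400 t); integrating gives ln(m/m₀) = −(Q_out/(Q_in−Q_out)) ln(V/V₀).
m = m₀ (V₀/V)^(Q_out/(Q_in−Q_out)) = 52.3 × (1020/737.76)^(-2.5759) = 22.705 g.
C = m/V = 22.705/737.76 = 0.030775 g/L.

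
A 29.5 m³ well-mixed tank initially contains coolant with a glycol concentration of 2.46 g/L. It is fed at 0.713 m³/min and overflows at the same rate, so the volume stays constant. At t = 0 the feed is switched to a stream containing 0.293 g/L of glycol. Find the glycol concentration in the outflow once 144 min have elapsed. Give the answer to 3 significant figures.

0.360 g/L

Unsteady species balance (constant V, well mixed): V dC/dt = Q(C_in − C).
Time constant τ = V/Q = 29.5/0.713 = 41.374 min.
C approaches C_in exponentially: C(t) = C_in + (C₀ − C_in) e^(−t/τ).
C(144) = 0.293 + (2.46 − 0.293)·e^(−144/41.374) = 0.293 + (2.1670)·0.030795 = 0.35973 g/L.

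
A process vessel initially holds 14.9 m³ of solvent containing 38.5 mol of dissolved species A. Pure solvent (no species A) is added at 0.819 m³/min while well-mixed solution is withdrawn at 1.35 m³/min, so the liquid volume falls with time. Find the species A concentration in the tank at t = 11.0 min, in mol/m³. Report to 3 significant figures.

Total volume: dV/dt = Q_in − Q_out = -0.53100 m³/min, so V(t) = 14.9 − 0.53100 t and V(11.0) = 9.0590 m³.
Species balance (pure solvent in): dm/dt = −Q_out · m/V(t).
Separate: dm/m = −Q_out dt/V(t) ⇒ ln(m/m₀) = −(Q_out/(Q_in−Q_out)) ln(V/V₀).
m = m₀ (V₀/V)^(Q_out/(Q_in−Q_out)) = 38.5 × (14.9/9.0590)^(-2.5424) = 10.865 mol.
C = m/V = 10.865/9.0590 = 1.1994 mol/m³.

1.20 mol/m³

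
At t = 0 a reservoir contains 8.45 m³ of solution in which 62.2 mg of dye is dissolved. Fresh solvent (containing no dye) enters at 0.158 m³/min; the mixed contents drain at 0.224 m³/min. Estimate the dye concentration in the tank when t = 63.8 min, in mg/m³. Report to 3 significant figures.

Total volume: dV/dt = Q_in − Q_out = -0.066000 m³/min, so V(t) = 8.45 − 0.066000 t and V(63.8) = 4.2392 m³.
Solute balance: dm/dt = 0 − Q_out C = −Q_out m/V(t).
dm/m = −Q_out dt/(V₀ − 0.066000 t); integrating gives ln(m/m₀) = −(Q_out/(Q_in−Q_out)) ln(V/V₀).
m = m₀ (V₀/V)^(Q_out/(Q_in−Q_out)) = 62.2 × (8.45/4.2392)^(-3.3939) = 5.9849 mg.
C = m/V = 5.9849/4.2392 = 1.4118 mg/m³.

1.41 mg/m³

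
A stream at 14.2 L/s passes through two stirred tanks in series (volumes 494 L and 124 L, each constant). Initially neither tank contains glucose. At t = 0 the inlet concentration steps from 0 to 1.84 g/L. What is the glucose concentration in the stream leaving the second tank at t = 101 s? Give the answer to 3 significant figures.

Time constants: τᵢ = Vᵢ/Q for each well-mixed tank.
τ₁ = 494/14.2 = 34.789 s; τ₂ = 124/14.2 = 8.7324 s.
Solving the cascade with C₁(0)=C₂(0)=0 gives C₂(t) = C_in[1 − (τ₁ e^(−t/τ₁) − τ₂ e^(−t/τ₂))/(τ₁ − τ₂)].
At t = 101: e^(−t/τ₁) = 0.054845, e^(−t/τ₂) = 9.4819e-06.
C₂ = 1.84·[1 − (34.789·0.054845 − 8.7324·9.4819e-06)/(26.056)] = 1.84·0.92678 = 1.7053 g/L.

1.71 g/L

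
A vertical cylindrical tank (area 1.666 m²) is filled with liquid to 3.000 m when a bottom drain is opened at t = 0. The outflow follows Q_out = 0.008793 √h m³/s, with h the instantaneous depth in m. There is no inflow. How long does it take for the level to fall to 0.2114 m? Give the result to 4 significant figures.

Accumulation of liquid (constant cross-section A): A dh/dt = −0.008793 √h.
This is separable: 2 d(√h)/dt = −0.008793/A, so √h = √h₀ − (0.008793/(2A)) t.
t = 2A(√h₀ − √h)/0.008793 = 2·1.666·(√3.000 − √0.2114)/0.008793
  = 3.33200 × (1.73205 − 0.459783) / 0.008793 = 482.111 s.

482.1 s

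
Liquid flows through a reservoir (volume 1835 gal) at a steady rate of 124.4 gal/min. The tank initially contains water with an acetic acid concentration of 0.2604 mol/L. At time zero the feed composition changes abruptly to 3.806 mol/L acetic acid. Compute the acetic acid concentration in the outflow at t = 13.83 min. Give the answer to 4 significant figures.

Transient balance on the dissolved component: V dC/dt = Q(C_in − C).
Rewrite as dC/dt + C/τ = C_in/τ, τ = V/Q = 14.7508 min.
Solution: C(t) = C_in + (C₀ − C_in) e^(−t/τ).
C(13.83) = 3.806 + (0.2604 − 3.806)·e^(−13.83/14.7508) = 3.806 + (-3.54560)·0.391576 = 2.41763 mol/L.

2.418 mol/L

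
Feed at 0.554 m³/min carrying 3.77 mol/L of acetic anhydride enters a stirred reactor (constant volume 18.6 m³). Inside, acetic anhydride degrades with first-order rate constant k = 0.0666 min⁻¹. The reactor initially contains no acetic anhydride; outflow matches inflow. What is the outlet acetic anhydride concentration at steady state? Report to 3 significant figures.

Accumulation = in − out − consumed: V dC/dt = Q C_in − Q C − k V C.
Steady state (dC/dt = 0): C_ss = Q C_in/(Q + kV) = C_in/(1 + kV/Q).
C_ss = 0.554·3.77/(0.554 + 0.0666·18.6) = 2.0886/1.7928 = 1.1650 mol/L.

1.17 mol/L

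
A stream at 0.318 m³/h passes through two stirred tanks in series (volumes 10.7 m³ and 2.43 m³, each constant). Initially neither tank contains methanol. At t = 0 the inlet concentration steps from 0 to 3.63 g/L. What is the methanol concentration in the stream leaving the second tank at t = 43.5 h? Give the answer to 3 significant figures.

Species balance on tank i: dCᵢ/dt = (Cᵢ₋₁ − Cᵢ)/τᵢ with τᵢ = Vᵢ/Q.
τ₁ = 10.7/0.318 = 33.648 h; τ₂ = 2.43/0.318 = 7.6415 h.
Solving the cascade with C₁(0)=C₂(0)=0 gives C₂(t) = C_in[1 − (τ₁ e^(−t/τ₁) − τ₂ e^(−t/τ₂))/(τ₁ − τ₂)].
At t = 43.5: e^(−t/τ₁) = 0.27450, e^(−t/τ₂) = 0.0033708.
C₂ = 3.63·[1 − (33.648·0.27450 − 7.6415·0.0033708)/(26.006)] = 3.63·0.64583 = 2.3444 g/L.

2.34 g/L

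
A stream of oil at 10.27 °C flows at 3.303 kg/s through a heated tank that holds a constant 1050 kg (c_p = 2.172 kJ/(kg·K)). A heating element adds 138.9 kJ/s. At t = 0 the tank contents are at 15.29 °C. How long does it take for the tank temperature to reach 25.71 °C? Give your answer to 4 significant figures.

M c_p dT/dt = ṁ c_p (T_in − T) + Q̇.
τ = M/ṁ = 317.893 s; T_ss = T_in + Q̇/(ṁ c_p) = 29.6313 °C.
T(t) = T_ss + (T₀ − T_ss) e^(−t/τ). Set T = 25.71:
e^(−t/τ) = (25.71 − 29.6313)/(15.29 − 29.6313) = 0.273426
t = −317.893 · ln(0.273426) = 412.220 s.

412.2 s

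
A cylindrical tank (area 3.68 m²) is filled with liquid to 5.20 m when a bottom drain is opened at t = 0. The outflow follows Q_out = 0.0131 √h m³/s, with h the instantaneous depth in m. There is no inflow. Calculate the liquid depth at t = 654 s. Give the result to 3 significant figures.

With no inflow, A dh/dt = −0.0131 √h.
This is separable: 2 d(√h)/dt = −0.0131/A, so √h = √h₀ − (0.0131/(2A)) t.
√h = √5.20 − 0.0131·654/(2·3.68) = 2.2804 − 1.1640 = 1.1163.
h = 1.1163² = 1.2461 m.

1.25 m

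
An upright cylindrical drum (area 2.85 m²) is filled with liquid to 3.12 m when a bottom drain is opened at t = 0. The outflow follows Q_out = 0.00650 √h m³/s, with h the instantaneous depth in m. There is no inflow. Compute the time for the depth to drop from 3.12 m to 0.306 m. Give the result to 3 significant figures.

1060 s

With no inflow, A dh/dt = −0.00650 √h.
This is separable: 2 d(√h)/dt = −0.00650/A, so √h = √h₀ − (0.00650/(2A)) t.
t = 2A(√h₀ − √h)/0.00650 = 2·2.85·(√3.12 − √0.306)/0.00650
  = 5.7000 × (1.7664 − 0.55317) / 0.00650 = 1063.9 s.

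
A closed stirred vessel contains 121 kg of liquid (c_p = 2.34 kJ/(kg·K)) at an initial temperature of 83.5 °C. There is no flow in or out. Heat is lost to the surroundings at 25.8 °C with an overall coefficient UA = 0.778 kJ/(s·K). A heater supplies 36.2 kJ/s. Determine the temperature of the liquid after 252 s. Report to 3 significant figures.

First-law balance (no shaft work): M c_p dT/dt = −UA(T − T_amb) + Q̇.
dT/dt = (T_ss − T)/τ with T_ss = T_amb + Q̇/UA = 25.8 + 36.2/0.778 = 72.330 °C, τ = M c_p/UA = 121·2.34/0.778 = 363.93 s.
This is linear first-order; T(t) = T_ss + (T₀ − T_ss) e^(−t/τ).
T(252) = 72.330 + (11.170)·0.50036 = 77.919 °C.

77.9 °C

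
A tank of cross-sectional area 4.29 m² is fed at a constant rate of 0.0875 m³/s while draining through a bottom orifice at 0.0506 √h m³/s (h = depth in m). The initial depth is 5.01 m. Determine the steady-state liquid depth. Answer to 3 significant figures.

2.99 m

Level balance: A dh/dt = 0.0875 − 0.0506 √h. Setting dh/dt = 0:
Q_in = 0.0506 √h_ss ⇒ √h_ss = 0.0875/0.0506 = 1.7292.
h_ss = 1.7292² = 2.9903 m. (Since h₀ = 5.01 m > h_ss, the level will fall toward this value.)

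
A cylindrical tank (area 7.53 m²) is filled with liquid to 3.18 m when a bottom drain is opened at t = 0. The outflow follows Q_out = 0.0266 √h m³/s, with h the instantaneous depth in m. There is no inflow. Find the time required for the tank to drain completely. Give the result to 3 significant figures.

A dh/dt = −Q_out = −0.0266 √h.
∫ h^(−1/2) dh = −(0.0266/A) ∫ dt, giving 2√h = 2√h₀ − (0.0266/A) t.
Set h = 0: 2√h₀ = (0.0266/A) t_empty ⇒ t_empty = 2A√h₀/0.0266.
t_empty = 2·7.53·√3.18/0.0266 = 15.060·1.7833/0.0266 = 1009.6 s.

1010 s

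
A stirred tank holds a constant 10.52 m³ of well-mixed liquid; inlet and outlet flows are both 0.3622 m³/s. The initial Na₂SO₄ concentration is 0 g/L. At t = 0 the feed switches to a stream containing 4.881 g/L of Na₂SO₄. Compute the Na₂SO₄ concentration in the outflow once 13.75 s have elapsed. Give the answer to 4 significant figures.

1.841 g/L

Mass balance on the solute (V constant): V dC/dt = Q(C_in − C).
Rewrite as dC/dt + C/τ = C_in/τ, τ = V/Q = 29.0447 s.
C approaches C_in exponentially: C(t) = C_in + (C₀ − C_in) e^(−t/τ).
C(13.75) = 4.881 + (0 − 4.881)·e^(−13.75/29.0447) = 4.881 + (-4.88100)·0.622876 = 1.84074 g/L.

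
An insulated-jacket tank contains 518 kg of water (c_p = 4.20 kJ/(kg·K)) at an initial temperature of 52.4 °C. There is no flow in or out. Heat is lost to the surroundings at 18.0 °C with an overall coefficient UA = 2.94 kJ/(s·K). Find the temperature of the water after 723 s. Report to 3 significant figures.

30.9 °C

Lumped-capacitance energy balance: M c_p dT/dt = UA(T_amb − T).
dT/dt = (T_ss − T)/τ with T_ss = T_amb = 18.000 °C, τ = M c_p/UA = 518·4.20/2.94 = 740.00 s.
This is linear first-order; T(t) = T_ss + (T₀ − T_ss) e^(−t/τ).
T(723) = 18.000 + (34.400)·0.37643 = 30.949 °C.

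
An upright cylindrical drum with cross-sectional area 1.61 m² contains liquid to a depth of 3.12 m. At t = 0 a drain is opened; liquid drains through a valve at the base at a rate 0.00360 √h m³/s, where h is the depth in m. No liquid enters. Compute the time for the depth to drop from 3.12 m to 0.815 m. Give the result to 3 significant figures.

772 s

With no inflow, A dh/dt = −0.00360 √h.
∫ h^(−1/2) dh = −(0.00360/A) ∫ dt, giving 2√h = 2√h₀ − (0.00360/A) t.
t = 2A(√h₀ − √h)/0.00360 = 2·1.61·(√3.12 − √0.815)/0.00360
  = 3.2200 × (1.7664 − 0.90277) / 0.00360 = 772.42 s.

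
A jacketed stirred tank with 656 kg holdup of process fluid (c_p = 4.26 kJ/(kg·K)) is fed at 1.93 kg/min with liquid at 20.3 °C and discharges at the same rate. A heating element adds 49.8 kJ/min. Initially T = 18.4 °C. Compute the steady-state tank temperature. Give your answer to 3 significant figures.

M c_p dT/dt = ṁ c_p (T_in − T) + Q̇.
At steady state dT/dt = 0 ⇒ T_ss = T_in + Q̇/(ṁ c_p) = 20.3 + 49.8/(1.93·4.26) = 26.357 °C.

26.4 °C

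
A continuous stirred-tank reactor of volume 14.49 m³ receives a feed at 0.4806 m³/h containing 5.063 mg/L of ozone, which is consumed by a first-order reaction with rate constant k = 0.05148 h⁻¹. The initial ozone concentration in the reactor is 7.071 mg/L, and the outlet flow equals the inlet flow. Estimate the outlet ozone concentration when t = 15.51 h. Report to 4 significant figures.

3.353 mg/L

Accumulation = in − out − consumed: V dC/dt = Q C_in − Q C − k V C.
This is linear with rate a = Q/V + k = 0.0846477 h⁻¹.
C_ss = Q C_in/(Q + kV) = 1.98385 mg/L; C(t) = C_ss + (C₀ − C_ss) e^(−a t).
C(15.51) = 1.98385 + (5.08715)·e^(−0.0846477·15.51) = 1.98385 + (5.08715)·0.269043 = 3.35251 mg/L.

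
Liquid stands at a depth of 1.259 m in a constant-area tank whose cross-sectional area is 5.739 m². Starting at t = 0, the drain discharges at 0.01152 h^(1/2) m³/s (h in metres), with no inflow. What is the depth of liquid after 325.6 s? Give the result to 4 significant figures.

With no inflow, A dh/dt = −0.01152 √h.
Separate and integrate: 2(√h − √h₀) = −(0.01152/A) t.
√h = √1.259 − 0.01152·325.6/(2·5.739) = 1.12205 − 0.326791 = 0.795260.
h = 0.795260² = 0.632439 m.

0.6324 m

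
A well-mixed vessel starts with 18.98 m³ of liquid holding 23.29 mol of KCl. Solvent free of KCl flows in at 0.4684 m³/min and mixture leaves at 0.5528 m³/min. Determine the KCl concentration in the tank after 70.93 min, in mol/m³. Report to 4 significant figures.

0.1498 mol/m³

Let m(t) be the amount of KCl. Volume: V(t) = V₀ + (Q_in − Q_out) t = 18.98 − 0.0844000 t; V(70.93) = 12.9935 m³.
No KCl enters, so dm/dt = −Q_out · (m/V).
Separate: dm/m = −Q_out dt/V(t) ⇒ ln(m/m₀) = −(Q_out/(Q_in−Q_out)) ln(V/V₀).
m = m₀ (V₀/V)^(Q_out/(Q_in−Q_out)) = 23.29 × (18.98/12.9935)^(-6.54976) = 1.94660 mol.
C = m/V = 1.94660/12.9935 = 0.149813 mol/m³.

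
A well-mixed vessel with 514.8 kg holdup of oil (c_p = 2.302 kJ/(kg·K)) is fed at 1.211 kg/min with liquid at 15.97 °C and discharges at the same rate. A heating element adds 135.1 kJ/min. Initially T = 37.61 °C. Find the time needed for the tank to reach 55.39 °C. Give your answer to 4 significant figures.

462.2 min

First-law balance (no shaft work): M c_p dT/dt = ṁ c_p (T_in − T) + 135.1.
τ = M/ṁ = 425.103 min; T_ss = T_in + Q̇/(ṁ c_p) = 64.4325 °C.
T(t) = T_ss + (T₀ − T_ss) e^(−t/τ). Set T = 55.39:
e^(−t/τ) = (55.39 − 64.4325)/(37.61 − 64.4325) = 0.337124
t = −425.103 · ln(0.337124) = 462.217 min.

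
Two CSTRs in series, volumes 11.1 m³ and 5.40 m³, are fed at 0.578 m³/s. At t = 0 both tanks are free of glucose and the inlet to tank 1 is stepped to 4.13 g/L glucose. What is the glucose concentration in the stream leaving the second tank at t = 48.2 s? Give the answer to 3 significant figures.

Each tank obeys Vᵢ dCᵢ/dt = Q(Cᵢ₋₁ − Cᵢ), so τᵢ = Vᵢ/Q.
τ₁ = 11.1/0.578 = 19.204 s; τ₂ = 5.40/0.578 = 9.3426 s.
Tank 1: C₁ = C_in(1 − e^(−t/τ₁)). Tank 2 (τ₁ ≠ τ₂): C₂ = C_in[1 − (τ₁ e^(−t/τ₁) − τ₂ e^(−t/τ₂))/(τ₁ − τ₂)].
At t = 48.2: e^(−t/τ₁) = 0.081278, e^(−t/τ₂) = 0.0057464.
C₂ = 4.13·[1 − (19.204·0.081278 − 9.3426·0.0057464)/(9.8616)] = 4.13·0.84716 = 3.4988 g/L.

3.50 g/L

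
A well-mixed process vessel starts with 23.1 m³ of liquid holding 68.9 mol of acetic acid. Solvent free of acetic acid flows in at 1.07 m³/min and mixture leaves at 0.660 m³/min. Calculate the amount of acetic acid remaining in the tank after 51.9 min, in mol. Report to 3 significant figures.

Total volume: dV/dt = Q_in − Q_out = 0.41000 m³/min, so V(t) = 23.1 + 0.41000 t and V(51.9) = 44.379 m³.
Species balance (pure solvent in): dm/dt = −Q_out · m/V(t).
Separate: dm/m = −Q_out dt/V(t) ⇒ ln(m/m₀) = −(Q_out/(Q_in−Q_out)) ln(V/V₀).
m = m₀ (V₀/V)^(Q_out/(Q_in−Q_out)) = 68.9 × (23.1/44.379)^(1.6098) = 24.085 mol.

24.1 mol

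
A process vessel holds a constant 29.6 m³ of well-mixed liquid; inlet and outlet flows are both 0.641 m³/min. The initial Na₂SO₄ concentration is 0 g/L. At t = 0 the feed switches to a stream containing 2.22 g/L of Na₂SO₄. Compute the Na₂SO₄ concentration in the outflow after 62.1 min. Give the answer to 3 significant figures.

Accumulation = in − out for the solute gives V dC/dt = Q(C_in − C).
So dC/dt = (C_in − C)/τ with τ = V/Q = 29.6/0.641 = 46.178 min.
Integrating: C(t) = C_in + (C₀ − C_in) e^(−t/τ).
C(62.1) = 2.22 + (0 − 2.22)·e^(−62.1/46.178) = 2.22 + (-2.2200)·0.26059 = 1.6415 g/L.

1.64 g/L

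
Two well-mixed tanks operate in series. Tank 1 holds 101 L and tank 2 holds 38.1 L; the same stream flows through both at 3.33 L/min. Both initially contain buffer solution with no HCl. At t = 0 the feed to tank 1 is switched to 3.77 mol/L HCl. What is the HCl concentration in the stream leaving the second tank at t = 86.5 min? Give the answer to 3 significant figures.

3.42 mol/L

Each tank obeys Vᵢ dCᵢ/dt = Q(Cᵢ₋₁ − Cᵢ), so τᵢ = Vᵢ/Q.
τ₁ = 101/3.33 = 30.330 min; τ₂ = 38.1/3.33 = 11.441 min.
Tank 1: C₁ = C_in(1 − e^(−t/τ₁)). Tank 2 (τ₁ ≠ τ₂): C₂ = C_in[1 − (τ₁ e^(−t/τ₁) − τ₂ e^(−t/τ₂))/(τ₁ − τ₂)].
At t = 86.5: e^(−t/τ₁) = 0.057733, e^(−t/τ₂) = 0.00052075.
C₂ = 3.77·[1 − (30.330·0.057733 − 11.441·0.00052075)/(18.889)] = 3.77·0.90761 = 3.4217 mol/L.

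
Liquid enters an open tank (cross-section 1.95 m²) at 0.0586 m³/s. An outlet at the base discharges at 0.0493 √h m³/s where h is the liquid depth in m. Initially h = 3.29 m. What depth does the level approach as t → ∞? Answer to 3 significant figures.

Unsteady balance on liquid volume: A dh/dt = Q_in − 0.0493 √h. At steady state dh/dt = 0:
Q_in = 0.0493 √h_ss ⇒ √h_ss = 0.0586/0.0493 = 1.1886.
h_ss = 1.1886² = 1.4129 m. (Since h₀ = 3.29 m > h_ss, the level will fall toward this value.)

1.41 m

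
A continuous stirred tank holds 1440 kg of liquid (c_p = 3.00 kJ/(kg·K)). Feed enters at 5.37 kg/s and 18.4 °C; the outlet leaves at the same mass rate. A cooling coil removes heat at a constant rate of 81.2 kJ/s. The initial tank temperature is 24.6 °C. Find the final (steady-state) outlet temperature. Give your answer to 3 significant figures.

M c_p dT/dt = ṁ c_p (T_in − T) − Q̇.
At steady state dT/dt = 0 ⇒ T_ss = T_in − Q̇/(ṁ c_p) = 18.4 − 81.2/(5.37·3.00) = 13.360 °C.

13.4 °C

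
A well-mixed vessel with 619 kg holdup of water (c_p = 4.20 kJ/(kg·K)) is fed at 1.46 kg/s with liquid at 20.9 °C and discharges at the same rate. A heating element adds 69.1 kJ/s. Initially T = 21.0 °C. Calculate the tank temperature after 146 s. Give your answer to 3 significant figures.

24.3 °C

Unsteady energy balance on the tank contents: M c_p dT/dt = ṁ c_p (T_in − T) + 69.1.
Rearrange: dT/dt = (T_ss − T)/τ with τ = M/ṁ = 423.97 s and T_ss = T_in + Q̇/(ṁ c_p) = 32.169 °C.
This is linear first-order; T(t) = T_ss + (T₀ − T_ss) e^(−t/τ).
T(146) = 32.169 + (-11.169)·e^(−146/423.97) = 32.169 + (-11.169)·0.70867 = 24.254 °C.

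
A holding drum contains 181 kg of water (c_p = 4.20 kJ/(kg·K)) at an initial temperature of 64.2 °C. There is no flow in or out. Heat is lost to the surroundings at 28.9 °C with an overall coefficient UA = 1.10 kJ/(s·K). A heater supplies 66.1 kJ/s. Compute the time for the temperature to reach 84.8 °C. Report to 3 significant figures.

1230 s

Heat balance on the well-mixed liquid: M c_p dT/dt = −UA(T − T_amb) + Q̇.
τ = M c_p/UA = 691.09 s; T_ss = T_amb + Q̇/UA = 28.9 + 66.1/1.10 = 88.991 °C.
T(t) = T_ss + (T₀ − T_ss)e^(−t/τ); set T = 84.8:
t = −τ ln[(T − T_ss)/(T₀ − T_ss)] = −691.09 · ln(0.16905) = 1228.5 s.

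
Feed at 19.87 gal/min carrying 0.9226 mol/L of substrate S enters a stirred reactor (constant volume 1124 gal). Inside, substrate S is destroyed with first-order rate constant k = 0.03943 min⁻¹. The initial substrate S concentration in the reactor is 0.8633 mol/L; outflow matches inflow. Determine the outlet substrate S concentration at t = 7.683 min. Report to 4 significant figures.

0.6581 mol/L

Species balance: V dC/dt = Q C_in − Q C − k V C.
dC/dt = (Q/V) C_in − (Q/V + k) C; effective rate a = Q/V + k = 0.0176779 + 0.03943 = 0.0571079 min⁻¹.
C_ss = Q C_in/(Q + kV) = 0.285594 mol/L; C(t) = C_ss + (C₀ − C_ss) e^(−a t).
C(7.683) = 0.285594 + (0.577706)·e^(−0.0571079·7.683) = 0.285594 + (0.577706)·0.644835 = 0.658119 mol/L.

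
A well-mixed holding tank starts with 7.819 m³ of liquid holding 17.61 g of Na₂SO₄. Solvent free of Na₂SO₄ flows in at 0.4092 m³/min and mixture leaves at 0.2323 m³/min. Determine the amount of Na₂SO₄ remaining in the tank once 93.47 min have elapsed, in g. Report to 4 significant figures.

Let m(t) be the amount of Na₂SO₄. Volume: V(t) = V₀ + (Q_in − Q_out) t = 7.819 + 0.176900 t; V(93.47) = 24.3538 m³.
Species balance (pure solvent in): dm/dt = −Q_out · m/V(t).
Separate: dm/m = −Q_out dt/V(t) ⇒ ln(m/m₀) = −(Q_out/(Q_in−Q_out)) ln(V/V₀).
m = m₀ (V₀/V)^(Q_out/(Q_in−Q_out)) = 17.61 × (7.819/24.3538)^(1.31317) = 3.96113 g.

3.961 g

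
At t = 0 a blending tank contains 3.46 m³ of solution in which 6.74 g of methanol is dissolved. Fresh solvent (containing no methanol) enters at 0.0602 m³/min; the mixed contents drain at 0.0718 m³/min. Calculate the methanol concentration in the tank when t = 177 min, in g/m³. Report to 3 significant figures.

0.0182 g/m³

Let m(t) be the amount of methanol. Volume: V(t) = V₀ + (Q_in − Q_out) t = 3.46 − 0.011600 t; V(177) = 1.4068 m³.
Species balance (pure solvent in): dm/dt = −Q_out · m/V(t).
Separate: dm/m = −Q_out dt/V(t) ⇒ ln(m/m₀) = −(Q_out/(Q_in−Q_out)) ln(V/V₀).
m = m₀ (V₀/V)^(Q_out/(Q_in−Q_out)) = 6.74 × (3.46/1.4068)^(-6.1897) = 0.025673 g.
C = m/V = 0.025673/1.4068 = 0.018249 g/m³.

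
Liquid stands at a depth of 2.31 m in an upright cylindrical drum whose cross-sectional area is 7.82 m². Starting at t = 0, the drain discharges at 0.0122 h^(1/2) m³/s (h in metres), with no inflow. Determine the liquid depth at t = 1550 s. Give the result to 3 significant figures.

0.0966 m

Unsteady balance on liquid volume: A dh/dt = −0.0122 √h.
Separate and integrate: 2(√h − √h₀) = −(0.0122/A) t.
√h = √2.31 − 0.0122·1550/(2·7.82) = 1.5199 − 1.2091 = 0.31079.
h = 0.31079² = 0.096590 m.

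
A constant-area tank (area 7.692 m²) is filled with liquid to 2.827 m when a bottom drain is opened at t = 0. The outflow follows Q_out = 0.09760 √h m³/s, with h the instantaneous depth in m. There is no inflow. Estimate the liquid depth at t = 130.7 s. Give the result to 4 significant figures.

0.7262 m

A dh/dt = −Q_out = −0.09760 √h.
Separate and integrate: 2(√h − √h₀) = −(0.09760/A) t.
√h = √2.827 − 0.09760·130.7/(2·7.692) = 1.68137 − 0.829194 = 0.852175.
h = 0.852175² = 0.726201 m.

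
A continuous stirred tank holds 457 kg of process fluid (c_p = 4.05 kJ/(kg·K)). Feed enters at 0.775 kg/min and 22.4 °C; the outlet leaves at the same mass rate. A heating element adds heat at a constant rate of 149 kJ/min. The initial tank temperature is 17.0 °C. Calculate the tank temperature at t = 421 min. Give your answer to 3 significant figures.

44.0 °C

Unsteady energy balance on the tank contents: M c_p dT/dt = ṁ c_p (T_in − T) + 149.
Rearrange: dT/dt = (T_ss − T)/τ with τ = M/ṁ = 589.68 min and T_ss = T_in + Q̇/(ṁ c_p) = 69.871 °C.
Solution: T(t) = T_ss + (T₀ − T_ss) e^(−t/τ).
T(421) = 69.871 + (-52.871)·e^(−421/589.68) = 69.871 + (-52.871)·0.48971 = 43.980 °C.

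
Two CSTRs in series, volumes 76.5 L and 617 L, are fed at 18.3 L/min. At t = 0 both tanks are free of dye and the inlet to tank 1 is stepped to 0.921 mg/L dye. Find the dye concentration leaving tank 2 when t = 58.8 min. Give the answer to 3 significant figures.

0.737 mg/L

Time constants: τᵢ = Vᵢ/Q for each well-mixed tank.
τ₁ = 76.5/18.3 = 4.1803 min; τ₂ = 617/18.3 = 33.716 min.
Solving the cascade with C₁(0)=C₂(0)=0 gives C₂(t) = C_in[1 − (τ₁ e^(−t/τ₁) − τ₂ e^(−t/τ₂))/(τ₁ − τ₂)].
At t = 58.8: e^(−t/τ₁) = 7.7851e-07, e^(−t/τ₂) = 0.17482.
C₂ = 0.921·[1 − (4.1803·7.7851e-07 − 33.716·0.17482)/(-29.536)] = 0.921·0.80043 = 0.73720 mg/L.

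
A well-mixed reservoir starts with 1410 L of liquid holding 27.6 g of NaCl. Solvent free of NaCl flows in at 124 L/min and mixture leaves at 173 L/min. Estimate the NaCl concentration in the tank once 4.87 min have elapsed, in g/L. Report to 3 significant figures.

0.0122 g/L

Total volume: dV/dt = Q_in − Q_out = -49.000 L/min, so V(t) = 1410 − 49.000 t and V(4.87) = 1171.4 L.
Solute balance: dm/dt = 0 − Q_out C = −Q_out m/V(t).
dm/m = −Q_out dt/(V₀ − 49.000 t); integrating gives ln(m/m₀) = −(Q_out/(Q_in−Q_out)) ln(V/V₀).
m = m₀ (V₀/V)^(Q_out/(Q_in−Q_out)) = 27.6 × (1410/1171.4)^(-3.5306) = 14.342 g.
C = m/V = 14.342/1171.4 = 0.012244 g/L.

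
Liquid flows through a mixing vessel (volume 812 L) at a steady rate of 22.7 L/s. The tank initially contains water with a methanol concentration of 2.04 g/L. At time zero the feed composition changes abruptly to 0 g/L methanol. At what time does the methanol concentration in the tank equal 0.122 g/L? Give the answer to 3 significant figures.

101 s

Species balance: V dC/dt = Q(C_in − C) ⇒ τ = V/Q = 35.771 s.
C(t) = C_in + (C₀ − C_in) e^(−t/τ). Set C = 0.122 and solve for t:
e^(−t/τ) = (C − C_in)/(C₀ − C_in) = (0.122 − 0)/(2.04 − 0) = 0.059804
t = −τ ln(…) = 35.771 × 2.8167 = 100.76 s.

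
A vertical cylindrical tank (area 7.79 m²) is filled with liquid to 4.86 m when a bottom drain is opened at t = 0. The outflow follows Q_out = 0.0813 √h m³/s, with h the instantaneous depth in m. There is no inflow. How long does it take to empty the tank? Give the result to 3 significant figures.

422 s

Volume balance on the tank: A dh/dt = −0.0813 √h.
Separate and integrate: 2(√h − √h₀) = −(0.0813/A) t.
Tank is empty when √h = 0: t_empty = 2A√h₀/0.0813.
t_empty = 2·7.79·√4.86/0.0813 = 15.580·2.2045/0.0813 = 422.47 s.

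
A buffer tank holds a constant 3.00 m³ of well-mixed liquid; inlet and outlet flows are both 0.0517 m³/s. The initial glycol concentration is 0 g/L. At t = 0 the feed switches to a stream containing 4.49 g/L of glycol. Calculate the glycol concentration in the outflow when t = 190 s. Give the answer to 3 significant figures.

4.32 g/L

Unsteady species balance (constant V, well mixed): V dC/dt = Q(C_in − C).
Rewrite as dC/dt + C/τ = C_in/τ, τ = V/Q = 58.027 s.
Solution: C(t) = C_in + (C₀ − C_in) e^(−t/τ).
C(190) = 4.49 + (0 − 4.49)·e^(−190/58.027) = 4.49 + (-4.4900)·0.037842 = 4.3201 g/L.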